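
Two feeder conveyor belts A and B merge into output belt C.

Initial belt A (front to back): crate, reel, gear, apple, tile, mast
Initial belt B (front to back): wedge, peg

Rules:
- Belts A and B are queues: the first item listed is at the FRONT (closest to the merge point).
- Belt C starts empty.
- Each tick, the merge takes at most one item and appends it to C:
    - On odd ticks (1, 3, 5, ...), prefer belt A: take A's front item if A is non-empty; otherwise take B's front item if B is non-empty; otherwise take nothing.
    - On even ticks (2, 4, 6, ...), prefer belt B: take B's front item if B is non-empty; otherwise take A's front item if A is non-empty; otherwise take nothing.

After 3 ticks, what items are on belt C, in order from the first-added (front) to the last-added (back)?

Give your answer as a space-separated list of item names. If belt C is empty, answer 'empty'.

Answer: crate wedge reel

Derivation:
Tick 1: prefer A, take crate from A; A=[reel,gear,apple,tile,mast] B=[wedge,peg] C=[crate]
Tick 2: prefer B, take wedge from B; A=[reel,gear,apple,tile,mast] B=[peg] C=[crate,wedge]
Tick 3: prefer A, take reel from A; A=[gear,apple,tile,mast] B=[peg] C=[crate,wedge,reel]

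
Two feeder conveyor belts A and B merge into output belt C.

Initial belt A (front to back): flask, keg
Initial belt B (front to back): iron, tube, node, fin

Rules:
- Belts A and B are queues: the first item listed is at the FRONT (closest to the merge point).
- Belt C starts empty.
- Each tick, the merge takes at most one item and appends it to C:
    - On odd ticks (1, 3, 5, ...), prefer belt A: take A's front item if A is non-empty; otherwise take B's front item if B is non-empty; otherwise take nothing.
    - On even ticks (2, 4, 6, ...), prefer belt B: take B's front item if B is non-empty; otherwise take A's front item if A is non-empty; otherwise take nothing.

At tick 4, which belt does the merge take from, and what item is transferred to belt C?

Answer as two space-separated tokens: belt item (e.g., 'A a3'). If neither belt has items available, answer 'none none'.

Answer: B tube

Derivation:
Tick 1: prefer A, take flask from A; A=[keg] B=[iron,tube,node,fin] C=[flask]
Tick 2: prefer B, take iron from B; A=[keg] B=[tube,node,fin] C=[flask,iron]
Tick 3: prefer A, take keg from A; A=[-] B=[tube,node,fin] C=[flask,iron,keg]
Tick 4: prefer B, take tube from B; A=[-] B=[node,fin] C=[flask,iron,keg,tube]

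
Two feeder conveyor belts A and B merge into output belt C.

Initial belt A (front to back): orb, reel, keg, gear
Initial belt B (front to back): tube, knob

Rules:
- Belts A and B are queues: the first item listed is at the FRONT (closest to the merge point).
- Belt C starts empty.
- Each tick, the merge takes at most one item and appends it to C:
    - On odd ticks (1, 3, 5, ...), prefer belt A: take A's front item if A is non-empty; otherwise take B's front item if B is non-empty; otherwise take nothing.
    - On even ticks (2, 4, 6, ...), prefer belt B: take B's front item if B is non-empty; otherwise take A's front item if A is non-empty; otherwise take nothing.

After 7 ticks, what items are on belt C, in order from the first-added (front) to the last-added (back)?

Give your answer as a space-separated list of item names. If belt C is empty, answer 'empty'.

Tick 1: prefer A, take orb from A; A=[reel,keg,gear] B=[tube,knob] C=[orb]
Tick 2: prefer B, take tube from B; A=[reel,keg,gear] B=[knob] C=[orb,tube]
Tick 3: prefer A, take reel from A; A=[keg,gear] B=[knob] C=[orb,tube,reel]
Tick 4: prefer B, take knob from B; A=[keg,gear] B=[-] C=[orb,tube,reel,knob]
Tick 5: prefer A, take keg from A; A=[gear] B=[-] C=[orb,tube,reel,knob,keg]
Tick 6: prefer B, take gear from A; A=[-] B=[-] C=[orb,tube,reel,knob,keg,gear]
Tick 7: prefer A, both empty, nothing taken; A=[-] B=[-] C=[orb,tube,reel,knob,keg,gear]

Answer: orb tube reel knob keg gear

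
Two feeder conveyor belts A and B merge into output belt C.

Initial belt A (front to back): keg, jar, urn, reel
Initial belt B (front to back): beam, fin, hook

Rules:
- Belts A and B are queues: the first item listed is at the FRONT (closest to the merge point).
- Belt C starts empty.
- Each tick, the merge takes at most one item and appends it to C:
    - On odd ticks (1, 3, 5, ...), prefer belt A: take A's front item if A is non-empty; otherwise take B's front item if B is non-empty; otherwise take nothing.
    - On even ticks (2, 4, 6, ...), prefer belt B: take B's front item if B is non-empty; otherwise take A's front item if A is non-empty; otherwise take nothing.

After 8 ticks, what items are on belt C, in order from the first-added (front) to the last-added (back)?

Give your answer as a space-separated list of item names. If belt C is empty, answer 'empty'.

Answer: keg beam jar fin urn hook reel

Derivation:
Tick 1: prefer A, take keg from A; A=[jar,urn,reel] B=[beam,fin,hook] C=[keg]
Tick 2: prefer B, take beam from B; A=[jar,urn,reel] B=[fin,hook] C=[keg,beam]
Tick 3: prefer A, take jar from A; A=[urn,reel] B=[fin,hook] C=[keg,beam,jar]
Tick 4: prefer B, take fin from B; A=[urn,reel] B=[hook] C=[keg,beam,jar,fin]
Tick 5: prefer A, take urn from A; A=[reel] B=[hook] C=[keg,beam,jar,fin,urn]
Tick 6: prefer B, take hook from B; A=[reel] B=[-] C=[keg,beam,jar,fin,urn,hook]
Tick 7: prefer A, take reel from A; A=[-] B=[-] C=[keg,beam,jar,fin,urn,hook,reel]
Tick 8: prefer B, both empty, nothing taken; A=[-] B=[-] C=[keg,beam,jar,fin,urn,hook,reel]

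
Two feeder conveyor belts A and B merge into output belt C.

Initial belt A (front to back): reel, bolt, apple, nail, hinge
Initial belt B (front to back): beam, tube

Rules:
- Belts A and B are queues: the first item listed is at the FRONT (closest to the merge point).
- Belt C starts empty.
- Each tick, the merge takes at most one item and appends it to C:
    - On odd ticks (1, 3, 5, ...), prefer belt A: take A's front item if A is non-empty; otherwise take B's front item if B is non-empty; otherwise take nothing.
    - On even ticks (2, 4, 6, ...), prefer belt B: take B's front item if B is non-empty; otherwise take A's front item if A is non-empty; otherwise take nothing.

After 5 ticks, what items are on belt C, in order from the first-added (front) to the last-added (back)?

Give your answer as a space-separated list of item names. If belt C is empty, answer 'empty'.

Answer: reel beam bolt tube apple

Derivation:
Tick 1: prefer A, take reel from A; A=[bolt,apple,nail,hinge] B=[beam,tube] C=[reel]
Tick 2: prefer B, take beam from B; A=[bolt,apple,nail,hinge] B=[tube] C=[reel,beam]
Tick 3: prefer A, take bolt from A; A=[apple,nail,hinge] B=[tube] C=[reel,beam,bolt]
Tick 4: prefer B, take tube from B; A=[apple,nail,hinge] B=[-] C=[reel,beam,bolt,tube]
Tick 5: prefer A, take apple from A; A=[nail,hinge] B=[-] C=[reel,beam,bolt,tube,apple]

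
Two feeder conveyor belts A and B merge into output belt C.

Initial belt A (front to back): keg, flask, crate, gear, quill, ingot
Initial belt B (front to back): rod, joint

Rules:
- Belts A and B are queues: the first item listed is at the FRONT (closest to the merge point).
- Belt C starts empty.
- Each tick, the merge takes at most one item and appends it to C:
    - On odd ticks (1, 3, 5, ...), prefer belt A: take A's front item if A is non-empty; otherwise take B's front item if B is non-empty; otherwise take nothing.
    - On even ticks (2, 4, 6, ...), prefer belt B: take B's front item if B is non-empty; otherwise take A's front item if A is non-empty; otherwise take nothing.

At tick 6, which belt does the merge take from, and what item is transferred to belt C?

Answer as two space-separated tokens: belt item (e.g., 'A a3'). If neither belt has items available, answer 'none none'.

Answer: A gear

Derivation:
Tick 1: prefer A, take keg from A; A=[flask,crate,gear,quill,ingot] B=[rod,joint] C=[keg]
Tick 2: prefer B, take rod from B; A=[flask,crate,gear,quill,ingot] B=[joint] C=[keg,rod]
Tick 3: prefer A, take flask from A; A=[crate,gear,quill,ingot] B=[joint] C=[keg,rod,flask]
Tick 4: prefer B, take joint from B; A=[crate,gear,quill,ingot] B=[-] C=[keg,rod,flask,joint]
Tick 5: prefer A, take crate from A; A=[gear,quill,ingot] B=[-] C=[keg,rod,flask,joint,crate]
Tick 6: prefer B, take gear from A; A=[quill,ingot] B=[-] C=[keg,rod,flask,joint,crate,gear]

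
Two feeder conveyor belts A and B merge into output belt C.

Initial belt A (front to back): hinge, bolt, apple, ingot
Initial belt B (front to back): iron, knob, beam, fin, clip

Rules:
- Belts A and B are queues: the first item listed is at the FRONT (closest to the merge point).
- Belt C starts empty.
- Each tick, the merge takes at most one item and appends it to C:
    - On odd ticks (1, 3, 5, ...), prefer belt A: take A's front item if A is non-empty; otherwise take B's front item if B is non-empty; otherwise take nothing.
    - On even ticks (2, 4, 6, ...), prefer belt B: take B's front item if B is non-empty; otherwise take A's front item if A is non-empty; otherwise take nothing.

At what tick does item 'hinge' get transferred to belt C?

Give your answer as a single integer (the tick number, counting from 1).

Answer: 1

Derivation:
Tick 1: prefer A, take hinge from A; A=[bolt,apple,ingot] B=[iron,knob,beam,fin,clip] C=[hinge]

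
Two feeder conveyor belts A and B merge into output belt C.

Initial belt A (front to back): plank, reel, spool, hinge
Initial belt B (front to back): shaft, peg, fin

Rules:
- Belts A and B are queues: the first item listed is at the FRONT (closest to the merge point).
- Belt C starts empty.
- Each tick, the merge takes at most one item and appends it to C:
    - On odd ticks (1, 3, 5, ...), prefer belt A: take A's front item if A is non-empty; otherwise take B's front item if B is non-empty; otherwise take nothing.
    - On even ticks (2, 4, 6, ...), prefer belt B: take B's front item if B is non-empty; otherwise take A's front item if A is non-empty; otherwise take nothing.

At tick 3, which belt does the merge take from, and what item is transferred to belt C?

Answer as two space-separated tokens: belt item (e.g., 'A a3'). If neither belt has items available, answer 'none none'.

Tick 1: prefer A, take plank from A; A=[reel,spool,hinge] B=[shaft,peg,fin] C=[plank]
Tick 2: prefer B, take shaft from B; A=[reel,spool,hinge] B=[peg,fin] C=[plank,shaft]
Tick 3: prefer A, take reel from A; A=[spool,hinge] B=[peg,fin] C=[plank,shaft,reel]

Answer: A reel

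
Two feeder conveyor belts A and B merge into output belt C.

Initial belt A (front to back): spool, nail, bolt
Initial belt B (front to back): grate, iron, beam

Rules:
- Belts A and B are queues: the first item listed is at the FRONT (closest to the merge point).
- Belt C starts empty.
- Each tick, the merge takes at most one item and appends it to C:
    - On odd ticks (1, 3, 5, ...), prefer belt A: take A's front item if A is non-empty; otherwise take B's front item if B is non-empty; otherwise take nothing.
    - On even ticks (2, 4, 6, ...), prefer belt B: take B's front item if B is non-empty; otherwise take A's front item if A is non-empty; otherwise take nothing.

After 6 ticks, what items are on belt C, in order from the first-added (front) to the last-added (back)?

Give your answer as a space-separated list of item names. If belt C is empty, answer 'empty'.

Tick 1: prefer A, take spool from A; A=[nail,bolt] B=[grate,iron,beam] C=[spool]
Tick 2: prefer B, take grate from B; A=[nail,bolt] B=[iron,beam] C=[spool,grate]
Tick 3: prefer A, take nail from A; A=[bolt] B=[iron,beam] C=[spool,grate,nail]
Tick 4: prefer B, take iron from B; A=[bolt] B=[beam] C=[spool,grate,nail,iron]
Tick 5: prefer A, take bolt from A; A=[-] B=[beam] C=[spool,grate,nail,iron,bolt]
Tick 6: prefer B, take beam from B; A=[-] B=[-] C=[spool,grate,nail,iron,bolt,beam]

Answer: spool grate nail iron bolt beam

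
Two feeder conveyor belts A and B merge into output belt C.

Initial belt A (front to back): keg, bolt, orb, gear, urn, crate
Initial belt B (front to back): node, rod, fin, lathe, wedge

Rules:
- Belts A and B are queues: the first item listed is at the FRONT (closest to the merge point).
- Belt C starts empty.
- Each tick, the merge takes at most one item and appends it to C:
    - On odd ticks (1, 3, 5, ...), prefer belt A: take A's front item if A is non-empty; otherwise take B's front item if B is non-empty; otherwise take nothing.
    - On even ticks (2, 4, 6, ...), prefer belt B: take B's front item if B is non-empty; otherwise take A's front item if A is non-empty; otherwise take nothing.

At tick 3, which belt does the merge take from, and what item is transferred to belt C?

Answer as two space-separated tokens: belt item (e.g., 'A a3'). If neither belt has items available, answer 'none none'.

Answer: A bolt

Derivation:
Tick 1: prefer A, take keg from A; A=[bolt,orb,gear,urn,crate] B=[node,rod,fin,lathe,wedge] C=[keg]
Tick 2: prefer B, take node from B; A=[bolt,orb,gear,urn,crate] B=[rod,fin,lathe,wedge] C=[keg,node]
Tick 3: prefer A, take bolt from A; A=[orb,gear,urn,crate] B=[rod,fin,lathe,wedge] C=[keg,node,bolt]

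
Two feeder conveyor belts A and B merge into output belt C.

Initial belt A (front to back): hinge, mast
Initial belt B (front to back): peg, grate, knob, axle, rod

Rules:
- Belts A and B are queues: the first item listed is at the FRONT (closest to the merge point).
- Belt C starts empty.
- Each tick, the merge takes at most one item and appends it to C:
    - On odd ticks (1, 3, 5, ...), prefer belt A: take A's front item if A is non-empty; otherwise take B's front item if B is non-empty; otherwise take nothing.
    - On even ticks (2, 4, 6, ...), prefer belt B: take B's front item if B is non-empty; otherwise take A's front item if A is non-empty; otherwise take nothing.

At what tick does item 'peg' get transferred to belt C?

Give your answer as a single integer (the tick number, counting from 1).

Answer: 2

Derivation:
Tick 1: prefer A, take hinge from A; A=[mast] B=[peg,grate,knob,axle,rod] C=[hinge]
Tick 2: prefer B, take peg from B; A=[mast] B=[grate,knob,axle,rod] C=[hinge,peg]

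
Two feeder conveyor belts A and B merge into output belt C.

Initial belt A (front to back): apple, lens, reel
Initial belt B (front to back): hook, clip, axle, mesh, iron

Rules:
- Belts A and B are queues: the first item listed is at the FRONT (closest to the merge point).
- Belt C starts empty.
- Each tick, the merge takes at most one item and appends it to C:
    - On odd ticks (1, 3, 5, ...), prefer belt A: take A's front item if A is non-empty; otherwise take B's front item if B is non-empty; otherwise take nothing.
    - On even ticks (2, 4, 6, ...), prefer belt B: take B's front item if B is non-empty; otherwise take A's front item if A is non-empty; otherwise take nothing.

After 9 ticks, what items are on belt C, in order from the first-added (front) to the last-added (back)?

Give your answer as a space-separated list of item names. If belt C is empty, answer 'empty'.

Answer: apple hook lens clip reel axle mesh iron

Derivation:
Tick 1: prefer A, take apple from A; A=[lens,reel] B=[hook,clip,axle,mesh,iron] C=[apple]
Tick 2: prefer B, take hook from B; A=[lens,reel] B=[clip,axle,mesh,iron] C=[apple,hook]
Tick 3: prefer A, take lens from A; A=[reel] B=[clip,axle,mesh,iron] C=[apple,hook,lens]
Tick 4: prefer B, take clip from B; A=[reel] B=[axle,mesh,iron] C=[apple,hook,lens,clip]
Tick 5: prefer A, take reel from A; A=[-] B=[axle,mesh,iron] C=[apple,hook,lens,clip,reel]
Tick 6: prefer B, take axle from B; A=[-] B=[mesh,iron] C=[apple,hook,lens,clip,reel,axle]
Tick 7: prefer A, take mesh from B; A=[-] B=[iron] C=[apple,hook,lens,clip,reel,axle,mesh]
Tick 8: prefer B, take iron from B; A=[-] B=[-] C=[apple,hook,lens,clip,reel,axle,mesh,iron]
Tick 9: prefer A, both empty, nothing taken; A=[-] B=[-] C=[apple,hook,lens,clip,reel,axle,mesh,iron]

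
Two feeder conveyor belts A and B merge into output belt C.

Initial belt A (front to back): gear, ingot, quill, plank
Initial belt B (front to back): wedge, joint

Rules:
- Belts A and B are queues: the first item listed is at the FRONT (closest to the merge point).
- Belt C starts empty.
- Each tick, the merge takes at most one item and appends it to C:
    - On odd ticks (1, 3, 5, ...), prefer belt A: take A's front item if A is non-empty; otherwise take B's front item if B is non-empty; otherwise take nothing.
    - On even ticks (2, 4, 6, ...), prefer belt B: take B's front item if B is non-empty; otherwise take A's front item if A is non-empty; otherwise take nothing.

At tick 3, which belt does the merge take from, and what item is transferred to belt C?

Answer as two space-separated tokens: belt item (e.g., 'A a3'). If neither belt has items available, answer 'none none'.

Answer: A ingot

Derivation:
Tick 1: prefer A, take gear from A; A=[ingot,quill,plank] B=[wedge,joint] C=[gear]
Tick 2: prefer B, take wedge from B; A=[ingot,quill,plank] B=[joint] C=[gear,wedge]
Tick 3: prefer A, take ingot from A; A=[quill,plank] B=[joint] C=[gear,wedge,ingot]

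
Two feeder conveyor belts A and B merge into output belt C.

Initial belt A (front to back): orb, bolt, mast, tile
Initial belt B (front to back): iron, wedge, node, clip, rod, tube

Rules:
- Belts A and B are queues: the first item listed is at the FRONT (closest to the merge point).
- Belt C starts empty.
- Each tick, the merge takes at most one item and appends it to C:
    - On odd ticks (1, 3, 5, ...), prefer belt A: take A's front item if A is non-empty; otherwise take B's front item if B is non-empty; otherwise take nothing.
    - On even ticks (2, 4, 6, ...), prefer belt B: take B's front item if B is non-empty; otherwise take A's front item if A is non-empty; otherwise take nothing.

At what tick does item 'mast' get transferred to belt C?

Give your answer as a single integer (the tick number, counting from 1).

Tick 1: prefer A, take orb from A; A=[bolt,mast,tile] B=[iron,wedge,node,clip,rod,tube] C=[orb]
Tick 2: prefer B, take iron from B; A=[bolt,mast,tile] B=[wedge,node,clip,rod,tube] C=[orb,iron]
Tick 3: prefer A, take bolt from A; A=[mast,tile] B=[wedge,node,clip,rod,tube] C=[orb,iron,bolt]
Tick 4: prefer B, take wedge from B; A=[mast,tile] B=[node,clip,rod,tube] C=[orb,iron,bolt,wedge]
Tick 5: prefer A, take mast from A; A=[tile] B=[node,clip,rod,tube] C=[orb,iron,bolt,wedge,mast]

Answer: 5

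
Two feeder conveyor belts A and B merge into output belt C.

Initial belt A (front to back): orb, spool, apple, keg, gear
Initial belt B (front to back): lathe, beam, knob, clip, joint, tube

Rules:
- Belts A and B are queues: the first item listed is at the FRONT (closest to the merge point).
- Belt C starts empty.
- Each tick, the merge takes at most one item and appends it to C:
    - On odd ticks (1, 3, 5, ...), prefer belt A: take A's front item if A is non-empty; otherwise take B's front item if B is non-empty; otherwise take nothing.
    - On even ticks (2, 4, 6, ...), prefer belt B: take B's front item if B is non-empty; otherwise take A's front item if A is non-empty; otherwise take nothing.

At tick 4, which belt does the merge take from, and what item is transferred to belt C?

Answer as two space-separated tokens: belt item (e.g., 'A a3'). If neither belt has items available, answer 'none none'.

Answer: B beam

Derivation:
Tick 1: prefer A, take orb from A; A=[spool,apple,keg,gear] B=[lathe,beam,knob,clip,joint,tube] C=[orb]
Tick 2: prefer B, take lathe from B; A=[spool,apple,keg,gear] B=[beam,knob,clip,joint,tube] C=[orb,lathe]
Tick 3: prefer A, take spool from A; A=[apple,keg,gear] B=[beam,knob,clip,joint,tube] C=[orb,lathe,spool]
Tick 4: prefer B, take beam from B; A=[apple,keg,gear] B=[knob,clip,joint,tube] C=[orb,lathe,spool,beam]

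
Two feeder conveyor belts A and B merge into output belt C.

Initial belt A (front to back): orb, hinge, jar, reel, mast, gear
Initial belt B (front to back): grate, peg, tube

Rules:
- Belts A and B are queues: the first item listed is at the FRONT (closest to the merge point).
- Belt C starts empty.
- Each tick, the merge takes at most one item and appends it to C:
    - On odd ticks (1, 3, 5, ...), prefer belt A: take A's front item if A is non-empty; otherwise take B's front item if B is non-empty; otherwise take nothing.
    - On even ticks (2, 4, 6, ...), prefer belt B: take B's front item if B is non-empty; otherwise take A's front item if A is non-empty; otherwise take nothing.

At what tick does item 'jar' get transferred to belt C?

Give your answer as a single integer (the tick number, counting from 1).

Tick 1: prefer A, take orb from A; A=[hinge,jar,reel,mast,gear] B=[grate,peg,tube] C=[orb]
Tick 2: prefer B, take grate from B; A=[hinge,jar,reel,mast,gear] B=[peg,tube] C=[orb,grate]
Tick 3: prefer A, take hinge from A; A=[jar,reel,mast,gear] B=[peg,tube] C=[orb,grate,hinge]
Tick 4: prefer B, take peg from B; A=[jar,reel,mast,gear] B=[tube] C=[orb,grate,hinge,peg]
Tick 5: prefer A, take jar from A; A=[reel,mast,gear] B=[tube] C=[orb,grate,hinge,peg,jar]

Answer: 5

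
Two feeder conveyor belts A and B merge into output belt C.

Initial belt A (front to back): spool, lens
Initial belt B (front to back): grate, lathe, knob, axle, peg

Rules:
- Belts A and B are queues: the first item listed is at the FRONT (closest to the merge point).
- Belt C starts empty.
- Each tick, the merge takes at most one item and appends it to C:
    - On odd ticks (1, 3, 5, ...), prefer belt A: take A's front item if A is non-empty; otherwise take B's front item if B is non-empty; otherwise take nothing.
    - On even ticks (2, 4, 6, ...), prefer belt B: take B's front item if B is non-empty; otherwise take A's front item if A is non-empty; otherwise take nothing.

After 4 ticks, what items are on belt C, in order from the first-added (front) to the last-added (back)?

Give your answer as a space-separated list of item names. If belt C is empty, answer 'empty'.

Answer: spool grate lens lathe

Derivation:
Tick 1: prefer A, take spool from A; A=[lens] B=[grate,lathe,knob,axle,peg] C=[spool]
Tick 2: prefer B, take grate from B; A=[lens] B=[lathe,knob,axle,peg] C=[spool,grate]
Tick 3: prefer A, take lens from A; A=[-] B=[lathe,knob,axle,peg] C=[spool,grate,lens]
Tick 4: prefer B, take lathe from B; A=[-] B=[knob,axle,peg] C=[spool,grate,lens,lathe]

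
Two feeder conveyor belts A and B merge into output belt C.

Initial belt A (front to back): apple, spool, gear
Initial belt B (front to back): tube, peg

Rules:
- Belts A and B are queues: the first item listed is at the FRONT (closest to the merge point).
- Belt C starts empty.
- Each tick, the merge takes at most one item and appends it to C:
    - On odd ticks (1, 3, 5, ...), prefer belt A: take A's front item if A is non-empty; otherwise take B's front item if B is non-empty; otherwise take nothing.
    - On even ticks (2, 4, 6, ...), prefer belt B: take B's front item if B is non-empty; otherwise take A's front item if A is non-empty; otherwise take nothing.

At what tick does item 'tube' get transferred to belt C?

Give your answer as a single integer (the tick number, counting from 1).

Tick 1: prefer A, take apple from A; A=[spool,gear] B=[tube,peg] C=[apple]
Tick 2: prefer B, take tube from B; A=[spool,gear] B=[peg] C=[apple,tube]

Answer: 2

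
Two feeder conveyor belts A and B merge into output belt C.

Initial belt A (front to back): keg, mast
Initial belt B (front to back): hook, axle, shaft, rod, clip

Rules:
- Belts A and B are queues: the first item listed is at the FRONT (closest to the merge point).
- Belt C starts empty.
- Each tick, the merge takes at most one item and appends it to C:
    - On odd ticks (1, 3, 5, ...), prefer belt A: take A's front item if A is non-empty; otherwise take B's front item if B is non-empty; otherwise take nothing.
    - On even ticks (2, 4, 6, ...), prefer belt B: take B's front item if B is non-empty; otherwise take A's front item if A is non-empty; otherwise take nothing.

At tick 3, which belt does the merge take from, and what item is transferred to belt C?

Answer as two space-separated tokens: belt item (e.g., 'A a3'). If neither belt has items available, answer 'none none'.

Tick 1: prefer A, take keg from A; A=[mast] B=[hook,axle,shaft,rod,clip] C=[keg]
Tick 2: prefer B, take hook from B; A=[mast] B=[axle,shaft,rod,clip] C=[keg,hook]
Tick 3: prefer A, take mast from A; A=[-] B=[axle,shaft,rod,clip] C=[keg,hook,mast]

Answer: A mast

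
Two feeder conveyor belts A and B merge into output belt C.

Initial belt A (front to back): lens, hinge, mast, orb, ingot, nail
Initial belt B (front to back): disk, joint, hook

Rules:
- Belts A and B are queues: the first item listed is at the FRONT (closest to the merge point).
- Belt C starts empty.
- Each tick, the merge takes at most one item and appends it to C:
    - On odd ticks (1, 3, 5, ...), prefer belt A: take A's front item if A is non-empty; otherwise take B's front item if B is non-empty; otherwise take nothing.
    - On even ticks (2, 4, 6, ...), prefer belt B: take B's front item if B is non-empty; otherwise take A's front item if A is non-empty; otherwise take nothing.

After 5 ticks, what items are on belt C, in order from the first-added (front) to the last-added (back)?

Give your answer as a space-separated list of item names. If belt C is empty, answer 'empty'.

Tick 1: prefer A, take lens from A; A=[hinge,mast,orb,ingot,nail] B=[disk,joint,hook] C=[lens]
Tick 2: prefer B, take disk from B; A=[hinge,mast,orb,ingot,nail] B=[joint,hook] C=[lens,disk]
Tick 3: prefer A, take hinge from A; A=[mast,orb,ingot,nail] B=[joint,hook] C=[lens,disk,hinge]
Tick 4: prefer B, take joint from B; A=[mast,orb,ingot,nail] B=[hook] C=[lens,disk,hinge,joint]
Tick 5: prefer A, take mast from A; A=[orb,ingot,nail] B=[hook] C=[lens,disk,hinge,joint,mast]

Answer: lens disk hinge joint mast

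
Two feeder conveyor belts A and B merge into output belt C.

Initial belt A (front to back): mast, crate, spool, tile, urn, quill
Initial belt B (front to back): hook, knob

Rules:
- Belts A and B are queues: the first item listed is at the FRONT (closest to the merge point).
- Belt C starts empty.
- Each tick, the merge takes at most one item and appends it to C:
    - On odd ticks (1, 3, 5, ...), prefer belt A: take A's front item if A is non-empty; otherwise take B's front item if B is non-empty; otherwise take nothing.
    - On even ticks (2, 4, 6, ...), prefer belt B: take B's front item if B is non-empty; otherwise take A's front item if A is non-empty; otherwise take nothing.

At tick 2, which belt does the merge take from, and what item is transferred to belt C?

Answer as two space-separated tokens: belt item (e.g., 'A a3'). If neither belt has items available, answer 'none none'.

Tick 1: prefer A, take mast from A; A=[crate,spool,tile,urn,quill] B=[hook,knob] C=[mast]
Tick 2: prefer B, take hook from B; A=[crate,spool,tile,urn,quill] B=[knob] C=[mast,hook]

Answer: B hook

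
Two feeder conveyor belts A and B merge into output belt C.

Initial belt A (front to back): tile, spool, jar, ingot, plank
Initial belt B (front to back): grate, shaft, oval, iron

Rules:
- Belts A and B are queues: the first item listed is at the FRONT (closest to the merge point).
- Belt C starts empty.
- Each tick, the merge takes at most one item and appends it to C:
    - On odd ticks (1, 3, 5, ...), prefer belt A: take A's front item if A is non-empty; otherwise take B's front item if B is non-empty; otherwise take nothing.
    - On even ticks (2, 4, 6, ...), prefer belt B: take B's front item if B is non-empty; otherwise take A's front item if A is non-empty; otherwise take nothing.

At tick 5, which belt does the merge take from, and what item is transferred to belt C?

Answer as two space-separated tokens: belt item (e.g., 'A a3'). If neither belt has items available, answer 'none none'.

Tick 1: prefer A, take tile from A; A=[spool,jar,ingot,plank] B=[grate,shaft,oval,iron] C=[tile]
Tick 2: prefer B, take grate from B; A=[spool,jar,ingot,plank] B=[shaft,oval,iron] C=[tile,grate]
Tick 3: prefer A, take spool from A; A=[jar,ingot,plank] B=[shaft,oval,iron] C=[tile,grate,spool]
Tick 4: prefer B, take shaft from B; A=[jar,ingot,plank] B=[oval,iron] C=[tile,grate,spool,shaft]
Tick 5: prefer A, take jar from A; A=[ingot,plank] B=[oval,iron] C=[tile,grate,spool,shaft,jar]

Answer: A jar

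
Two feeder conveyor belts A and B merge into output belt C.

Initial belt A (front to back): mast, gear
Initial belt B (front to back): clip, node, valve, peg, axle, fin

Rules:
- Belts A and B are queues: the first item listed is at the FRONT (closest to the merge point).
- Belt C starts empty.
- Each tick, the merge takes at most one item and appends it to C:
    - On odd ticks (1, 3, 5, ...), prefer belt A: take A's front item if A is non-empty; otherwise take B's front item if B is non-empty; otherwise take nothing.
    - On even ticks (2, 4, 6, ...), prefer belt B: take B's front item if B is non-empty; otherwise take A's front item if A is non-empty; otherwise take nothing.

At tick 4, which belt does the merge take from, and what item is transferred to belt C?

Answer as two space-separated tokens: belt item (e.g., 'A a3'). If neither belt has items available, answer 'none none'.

Tick 1: prefer A, take mast from A; A=[gear] B=[clip,node,valve,peg,axle,fin] C=[mast]
Tick 2: prefer B, take clip from B; A=[gear] B=[node,valve,peg,axle,fin] C=[mast,clip]
Tick 3: prefer A, take gear from A; A=[-] B=[node,valve,peg,axle,fin] C=[mast,clip,gear]
Tick 4: prefer B, take node from B; A=[-] B=[valve,peg,axle,fin] C=[mast,clip,gear,node]

Answer: B node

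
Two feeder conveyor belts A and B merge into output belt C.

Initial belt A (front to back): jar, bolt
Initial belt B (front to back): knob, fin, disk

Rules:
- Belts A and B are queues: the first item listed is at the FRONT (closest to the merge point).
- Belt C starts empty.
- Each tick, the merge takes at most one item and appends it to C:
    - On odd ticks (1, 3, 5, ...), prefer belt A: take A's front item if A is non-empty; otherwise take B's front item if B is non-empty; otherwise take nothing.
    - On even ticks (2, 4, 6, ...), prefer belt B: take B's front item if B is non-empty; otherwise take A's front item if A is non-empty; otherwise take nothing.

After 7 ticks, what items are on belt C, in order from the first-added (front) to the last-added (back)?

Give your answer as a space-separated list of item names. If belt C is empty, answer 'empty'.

Tick 1: prefer A, take jar from A; A=[bolt] B=[knob,fin,disk] C=[jar]
Tick 2: prefer B, take knob from B; A=[bolt] B=[fin,disk] C=[jar,knob]
Tick 3: prefer A, take bolt from A; A=[-] B=[fin,disk] C=[jar,knob,bolt]
Tick 4: prefer B, take fin from B; A=[-] B=[disk] C=[jar,knob,bolt,fin]
Tick 5: prefer A, take disk from B; A=[-] B=[-] C=[jar,knob,bolt,fin,disk]
Tick 6: prefer B, both empty, nothing taken; A=[-] B=[-] C=[jar,knob,bolt,fin,disk]
Tick 7: prefer A, both empty, nothing taken; A=[-] B=[-] C=[jar,knob,bolt,fin,disk]

Answer: jar knob bolt fin disk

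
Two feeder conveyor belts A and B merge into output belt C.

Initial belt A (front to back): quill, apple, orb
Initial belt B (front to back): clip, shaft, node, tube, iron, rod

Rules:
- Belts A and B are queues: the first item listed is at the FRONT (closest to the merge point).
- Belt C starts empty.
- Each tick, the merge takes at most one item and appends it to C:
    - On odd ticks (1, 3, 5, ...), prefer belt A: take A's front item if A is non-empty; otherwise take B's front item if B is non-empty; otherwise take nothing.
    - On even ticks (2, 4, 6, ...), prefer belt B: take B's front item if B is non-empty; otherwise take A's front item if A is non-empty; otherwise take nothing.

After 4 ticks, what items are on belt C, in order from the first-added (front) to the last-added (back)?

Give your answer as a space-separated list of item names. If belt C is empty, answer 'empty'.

Tick 1: prefer A, take quill from A; A=[apple,orb] B=[clip,shaft,node,tube,iron,rod] C=[quill]
Tick 2: prefer B, take clip from B; A=[apple,orb] B=[shaft,node,tube,iron,rod] C=[quill,clip]
Tick 3: prefer A, take apple from A; A=[orb] B=[shaft,node,tube,iron,rod] C=[quill,clip,apple]
Tick 4: prefer B, take shaft from B; A=[orb] B=[node,tube,iron,rod] C=[quill,clip,apple,shaft]

Answer: quill clip apple shaft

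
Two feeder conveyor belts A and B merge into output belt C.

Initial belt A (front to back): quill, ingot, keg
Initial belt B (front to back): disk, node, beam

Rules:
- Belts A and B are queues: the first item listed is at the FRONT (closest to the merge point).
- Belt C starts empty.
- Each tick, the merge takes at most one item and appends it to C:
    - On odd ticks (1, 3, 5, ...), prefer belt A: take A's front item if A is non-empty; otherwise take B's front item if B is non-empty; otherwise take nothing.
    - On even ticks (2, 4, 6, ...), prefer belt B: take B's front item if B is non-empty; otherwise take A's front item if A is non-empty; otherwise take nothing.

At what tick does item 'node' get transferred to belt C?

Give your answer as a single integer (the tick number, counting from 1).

Tick 1: prefer A, take quill from A; A=[ingot,keg] B=[disk,node,beam] C=[quill]
Tick 2: prefer B, take disk from B; A=[ingot,keg] B=[node,beam] C=[quill,disk]
Tick 3: prefer A, take ingot from A; A=[keg] B=[node,beam] C=[quill,disk,ingot]
Tick 4: prefer B, take node from B; A=[keg] B=[beam] C=[quill,disk,ingot,node]

Answer: 4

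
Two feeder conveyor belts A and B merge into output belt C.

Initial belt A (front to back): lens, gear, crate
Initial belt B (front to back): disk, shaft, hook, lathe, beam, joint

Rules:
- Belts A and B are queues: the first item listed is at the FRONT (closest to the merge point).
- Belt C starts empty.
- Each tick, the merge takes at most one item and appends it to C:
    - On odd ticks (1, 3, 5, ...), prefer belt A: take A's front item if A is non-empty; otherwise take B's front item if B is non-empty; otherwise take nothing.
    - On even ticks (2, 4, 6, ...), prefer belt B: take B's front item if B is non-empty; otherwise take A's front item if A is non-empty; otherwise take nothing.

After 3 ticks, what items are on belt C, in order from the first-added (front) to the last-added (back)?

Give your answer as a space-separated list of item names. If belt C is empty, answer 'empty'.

Tick 1: prefer A, take lens from A; A=[gear,crate] B=[disk,shaft,hook,lathe,beam,joint] C=[lens]
Tick 2: prefer B, take disk from B; A=[gear,crate] B=[shaft,hook,lathe,beam,joint] C=[lens,disk]
Tick 3: prefer A, take gear from A; A=[crate] B=[shaft,hook,lathe,beam,joint] C=[lens,disk,gear]

Answer: lens disk gear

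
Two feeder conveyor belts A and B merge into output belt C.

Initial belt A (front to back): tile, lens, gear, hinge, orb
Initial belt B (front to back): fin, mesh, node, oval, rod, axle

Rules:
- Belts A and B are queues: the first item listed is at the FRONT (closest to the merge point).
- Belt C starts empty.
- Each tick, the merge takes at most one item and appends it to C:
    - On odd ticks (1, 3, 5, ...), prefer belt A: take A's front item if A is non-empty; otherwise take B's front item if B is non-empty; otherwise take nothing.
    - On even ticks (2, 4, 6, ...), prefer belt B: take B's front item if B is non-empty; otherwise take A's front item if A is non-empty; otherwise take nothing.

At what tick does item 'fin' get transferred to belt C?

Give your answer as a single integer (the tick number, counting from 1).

Answer: 2

Derivation:
Tick 1: prefer A, take tile from A; A=[lens,gear,hinge,orb] B=[fin,mesh,node,oval,rod,axle] C=[tile]
Tick 2: prefer B, take fin from B; A=[lens,gear,hinge,orb] B=[mesh,node,oval,rod,axle] C=[tile,fin]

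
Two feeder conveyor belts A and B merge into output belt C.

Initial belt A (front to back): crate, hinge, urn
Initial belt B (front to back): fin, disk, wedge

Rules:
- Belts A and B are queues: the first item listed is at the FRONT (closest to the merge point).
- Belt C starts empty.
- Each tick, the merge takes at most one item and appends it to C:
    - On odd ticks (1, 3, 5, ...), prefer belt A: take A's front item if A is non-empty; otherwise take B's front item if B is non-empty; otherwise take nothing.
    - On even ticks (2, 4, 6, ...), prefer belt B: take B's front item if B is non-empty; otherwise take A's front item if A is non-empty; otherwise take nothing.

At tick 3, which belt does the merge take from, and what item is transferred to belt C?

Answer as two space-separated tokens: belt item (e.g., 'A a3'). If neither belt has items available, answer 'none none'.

Tick 1: prefer A, take crate from A; A=[hinge,urn] B=[fin,disk,wedge] C=[crate]
Tick 2: prefer B, take fin from B; A=[hinge,urn] B=[disk,wedge] C=[crate,fin]
Tick 3: prefer A, take hinge from A; A=[urn] B=[disk,wedge] C=[crate,fin,hinge]

Answer: A hinge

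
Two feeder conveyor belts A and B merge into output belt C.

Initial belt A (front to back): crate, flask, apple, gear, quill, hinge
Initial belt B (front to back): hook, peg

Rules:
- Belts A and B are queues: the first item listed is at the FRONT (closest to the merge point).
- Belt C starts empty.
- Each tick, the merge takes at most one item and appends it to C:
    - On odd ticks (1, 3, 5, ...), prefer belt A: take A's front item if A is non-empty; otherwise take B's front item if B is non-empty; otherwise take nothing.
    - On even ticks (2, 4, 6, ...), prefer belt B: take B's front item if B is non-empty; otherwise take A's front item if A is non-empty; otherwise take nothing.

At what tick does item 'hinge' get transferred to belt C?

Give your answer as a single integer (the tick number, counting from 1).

Answer: 8

Derivation:
Tick 1: prefer A, take crate from A; A=[flask,apple,gear,quill,hinge] B=[hook,peg] C=[crate]
Tick 2: prefer B, take hook from B; A=[flask,apple,gear,quill,hinge] B=[peg] C=[crate,hook]
Tick 3: prefer A, take flask from A; A=[apple,gear,quill,hinge] B=[peg] C=[crate,hook,flask]
Tick 4: prefer B, take peg from B; A=[apple,gear,quill,hinge] B=[-] C=[crate,hook,flask,peg]
Tick 5: prefer A, take apple from A; A=[gear,quill,hinge] B=[-] C=[crate,hook,flask,peg,apple]
Tick 6: prefer B, take gear from A; A=[quill,hinge] B=[-] C=[crate,hook,flask,peg,apple,gear]
Tick 7: prefer A, take quill from A; A=[hinge] B=[-] C=[crate,hook,flask,peg,apple,gear,quill]
Tick 8: prefer B, take hinge from A; A=[-] B=[-] C=[crate,hook,flask,peg,apple,gear,quill,hinge]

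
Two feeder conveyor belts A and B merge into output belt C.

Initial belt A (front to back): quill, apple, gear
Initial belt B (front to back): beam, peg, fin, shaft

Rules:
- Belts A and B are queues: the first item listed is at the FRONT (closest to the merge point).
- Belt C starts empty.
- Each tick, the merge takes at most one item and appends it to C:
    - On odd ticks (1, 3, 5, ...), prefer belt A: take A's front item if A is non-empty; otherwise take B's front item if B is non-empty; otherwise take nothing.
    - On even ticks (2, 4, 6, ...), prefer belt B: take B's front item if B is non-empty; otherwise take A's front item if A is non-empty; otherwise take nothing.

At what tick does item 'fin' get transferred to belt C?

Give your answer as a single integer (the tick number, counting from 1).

Tick 1: prefer A, take quill from A; A=[apple,gear] B=[beam,peg,fin,shaft] C=[quill]
Tick 2: prefer B, take beam from B; A=[apple,gear] B=[peg,fin,shaft] C=[quill,beam]
Tick 3: prefer A, take apple from A; A=[gear] B=[peg,fin,shaft] C=[quill,beam,apple]
Tick 4: prefer B, take peg from B; A=[gear] B=[fin,shaft] C=[quill,beam,apple,peg]
Tick 5: prefer A, take gear from A; A=[-] B=[fin,shaft] C=[quill,beam,apple,peg,gear]
Tick 6: prefer B, take fin from B; A=[-] B=[shaft] C=[quill,beam,apple,peg,gear,fin]

Answer: 6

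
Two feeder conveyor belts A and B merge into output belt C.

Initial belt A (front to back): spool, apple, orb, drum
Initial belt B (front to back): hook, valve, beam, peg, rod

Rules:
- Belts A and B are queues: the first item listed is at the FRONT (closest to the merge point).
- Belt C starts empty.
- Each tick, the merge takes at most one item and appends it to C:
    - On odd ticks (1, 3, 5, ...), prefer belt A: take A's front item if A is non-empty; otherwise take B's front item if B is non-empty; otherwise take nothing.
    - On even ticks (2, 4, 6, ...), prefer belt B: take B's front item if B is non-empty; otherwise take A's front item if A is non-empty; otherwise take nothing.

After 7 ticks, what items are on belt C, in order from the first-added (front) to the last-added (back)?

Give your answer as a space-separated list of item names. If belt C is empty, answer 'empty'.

Tick 1: prefer A, take spool from A; A=[apple,orb,drum] B=[hook,valve,beam,peg,rod] C=[spool]
Tick 2: prefer B, take hook from B; A=[apple,orb,drum] B=[valve,beam,peg,rod] C=[spool,hook]
Tick 3: prefer A, take apple from A; A=[orb,drum] B=[valve,beam,peg,rod] C=[spool,hook,apple]
Tick 4: prefer B, take valve from B; A=[orb,drum] B=[beam,peg,rod] C=[spool,hook,apple,valve]
Tick 5: prefer A, take orb from A; A=[drum] B=[beam,peg,rod] C=[spool,hook,apple,valve,orb]
Tick 6: prefer B, take beam from B; A=[drum] B=[peg,rod] C=[spool,hook,apple,valve,orb,beam]
Tick 7: prefer A, take drum from A; A=[-] B=[peg,rod] C=[spool,hook,apple,valve,orb,beam,drum]

Answer: spool hook apple valve orb beam drum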